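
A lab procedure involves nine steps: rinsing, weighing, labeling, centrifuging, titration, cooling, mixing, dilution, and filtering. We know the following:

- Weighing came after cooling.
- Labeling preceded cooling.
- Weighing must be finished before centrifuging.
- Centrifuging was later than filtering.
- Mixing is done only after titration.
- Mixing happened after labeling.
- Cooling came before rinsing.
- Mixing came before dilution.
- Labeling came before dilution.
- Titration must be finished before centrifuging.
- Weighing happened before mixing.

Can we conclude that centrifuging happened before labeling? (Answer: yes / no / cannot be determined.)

Tracing the constraints gives labeling → cooling → weighing → centrifuging, so labeling must come before centrifuging.
That means centrifuging cannot be before labeling.

no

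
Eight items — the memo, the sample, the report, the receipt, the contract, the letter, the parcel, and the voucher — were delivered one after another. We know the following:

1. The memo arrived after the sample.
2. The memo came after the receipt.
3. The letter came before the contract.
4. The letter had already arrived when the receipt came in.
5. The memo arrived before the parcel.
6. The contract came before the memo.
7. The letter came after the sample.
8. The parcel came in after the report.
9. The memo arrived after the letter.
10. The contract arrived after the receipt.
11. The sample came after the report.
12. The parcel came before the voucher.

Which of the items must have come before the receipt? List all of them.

the letter, the report, the sample

Directly stated before the receipt: the letter.
The report reaches the receipt via the report → the sample → the letter → the receipt.
The sample reaches the receipt via the sample → the letter → the receipt.
No chain forces the voucher (or any of the others) ahead of the receipt.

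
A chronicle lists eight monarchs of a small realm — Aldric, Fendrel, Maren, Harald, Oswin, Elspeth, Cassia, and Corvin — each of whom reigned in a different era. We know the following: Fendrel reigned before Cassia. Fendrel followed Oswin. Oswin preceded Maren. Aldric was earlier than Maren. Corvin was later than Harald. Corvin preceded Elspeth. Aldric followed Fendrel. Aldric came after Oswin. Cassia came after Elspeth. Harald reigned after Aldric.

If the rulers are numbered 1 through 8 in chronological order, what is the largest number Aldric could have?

3

Aldric must come before Cassia, Corvin, Elspeth, Harald, and Maren — 5 rulers forced after them.
Everything else can be placed before Aldric in some valid order, so Aldric can sit as late as position 8 − 5 = 3.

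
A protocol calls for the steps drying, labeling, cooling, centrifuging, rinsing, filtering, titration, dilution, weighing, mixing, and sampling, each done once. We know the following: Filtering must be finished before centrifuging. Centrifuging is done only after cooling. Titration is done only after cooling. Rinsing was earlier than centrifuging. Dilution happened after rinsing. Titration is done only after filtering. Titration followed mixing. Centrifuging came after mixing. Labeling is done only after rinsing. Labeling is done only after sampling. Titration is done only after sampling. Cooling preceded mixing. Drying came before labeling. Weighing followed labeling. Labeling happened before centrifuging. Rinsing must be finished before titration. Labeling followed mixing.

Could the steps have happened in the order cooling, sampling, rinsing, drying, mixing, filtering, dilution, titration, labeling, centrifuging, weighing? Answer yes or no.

yes

Check each stated constraint against the proposed order — e.g. rinsing is ahead of centrifuging; cooling is ahead of centrifuging. Every pair is in the required order; nothing is violated.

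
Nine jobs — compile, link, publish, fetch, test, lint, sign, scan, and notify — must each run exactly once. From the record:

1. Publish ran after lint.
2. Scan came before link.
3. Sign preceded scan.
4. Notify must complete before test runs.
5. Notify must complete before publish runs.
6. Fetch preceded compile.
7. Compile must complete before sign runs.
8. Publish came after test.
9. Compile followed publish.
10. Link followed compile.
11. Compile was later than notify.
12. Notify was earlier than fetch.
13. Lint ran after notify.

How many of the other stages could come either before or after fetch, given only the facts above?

3

Forced before fetch: notify; forced after fetch: compile, link, scan, and sign.
That leaves lint, publish, and test with no forced order relative to fetch — 3.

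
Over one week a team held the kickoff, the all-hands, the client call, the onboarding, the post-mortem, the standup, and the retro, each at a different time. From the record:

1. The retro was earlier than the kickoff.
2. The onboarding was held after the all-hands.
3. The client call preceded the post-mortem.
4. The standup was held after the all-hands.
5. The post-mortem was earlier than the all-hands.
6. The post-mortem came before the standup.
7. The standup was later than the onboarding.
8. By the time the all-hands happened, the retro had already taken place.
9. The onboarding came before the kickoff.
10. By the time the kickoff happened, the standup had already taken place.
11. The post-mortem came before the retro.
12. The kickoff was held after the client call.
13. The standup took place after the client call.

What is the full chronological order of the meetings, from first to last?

The constraints fix every adjacent pair, so only one ordering works:
the client call → the post-mortem → the retro → the all-hands → the onboarding → the standup → the kickoff.

the client call, the post-mortem, the retro, the all-hands, the onboarding, the standup, the kickoff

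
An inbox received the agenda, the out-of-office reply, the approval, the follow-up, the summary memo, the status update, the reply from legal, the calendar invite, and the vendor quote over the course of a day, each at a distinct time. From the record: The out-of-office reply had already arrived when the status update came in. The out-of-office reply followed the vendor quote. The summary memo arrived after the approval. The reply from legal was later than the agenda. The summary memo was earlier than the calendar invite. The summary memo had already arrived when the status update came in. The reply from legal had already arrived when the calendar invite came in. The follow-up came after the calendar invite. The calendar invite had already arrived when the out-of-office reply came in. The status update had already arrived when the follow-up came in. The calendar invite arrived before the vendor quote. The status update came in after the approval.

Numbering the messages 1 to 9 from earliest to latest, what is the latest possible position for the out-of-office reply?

The out-of-office reply must come before the follow-up and the status update — 2 messages forced after it.
Everything else can be placed before the out-of-office reply in some valid order, so the out-of-office reply can sit as late as position 9 − 2 = 7.

7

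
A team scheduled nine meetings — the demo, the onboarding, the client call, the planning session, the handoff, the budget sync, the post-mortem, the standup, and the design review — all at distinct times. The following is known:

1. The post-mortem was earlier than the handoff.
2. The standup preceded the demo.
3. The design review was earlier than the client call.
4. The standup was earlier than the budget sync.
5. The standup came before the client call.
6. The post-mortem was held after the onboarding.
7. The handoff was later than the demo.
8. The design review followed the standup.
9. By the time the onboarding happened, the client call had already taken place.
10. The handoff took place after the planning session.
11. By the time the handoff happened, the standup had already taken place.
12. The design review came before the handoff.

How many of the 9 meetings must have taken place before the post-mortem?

4

Directly stated before the post-mortem: the onboarding.
The client call reaches the post-mortem via the client call → the onboarding → the post-mortem.
The design review reaches the post-mortem via the design review → the client call → the onboarding → the post-mortem.
The standup reaches the post-mortem via the standup → the client call → the onboarding → the post-mortem.
No chain forces the planning session (or any of the others) ahead of the post-mortem.
That's the client call, the design review, the onboarding, and the standup — 4 in all.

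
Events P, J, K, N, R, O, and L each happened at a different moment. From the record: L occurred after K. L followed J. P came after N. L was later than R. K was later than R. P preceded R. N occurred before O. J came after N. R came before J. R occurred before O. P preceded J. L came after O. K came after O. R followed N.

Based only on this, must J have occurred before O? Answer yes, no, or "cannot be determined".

No chain of stated constraints runs from J to O, and none runs from O to J either.
So the relative order of J and O is not fixed by the given facts.

cannot be determined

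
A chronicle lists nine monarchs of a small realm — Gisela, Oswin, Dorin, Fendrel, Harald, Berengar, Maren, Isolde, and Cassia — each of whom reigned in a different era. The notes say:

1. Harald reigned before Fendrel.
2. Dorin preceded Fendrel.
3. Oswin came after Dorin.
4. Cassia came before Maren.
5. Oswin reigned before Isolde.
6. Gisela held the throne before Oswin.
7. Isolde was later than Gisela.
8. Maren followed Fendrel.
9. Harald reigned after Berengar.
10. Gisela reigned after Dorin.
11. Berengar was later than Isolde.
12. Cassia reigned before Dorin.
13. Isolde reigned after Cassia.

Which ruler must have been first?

Cassia has a chain of constraints placing them before every other ruler, so Cassia must be first.

Cassia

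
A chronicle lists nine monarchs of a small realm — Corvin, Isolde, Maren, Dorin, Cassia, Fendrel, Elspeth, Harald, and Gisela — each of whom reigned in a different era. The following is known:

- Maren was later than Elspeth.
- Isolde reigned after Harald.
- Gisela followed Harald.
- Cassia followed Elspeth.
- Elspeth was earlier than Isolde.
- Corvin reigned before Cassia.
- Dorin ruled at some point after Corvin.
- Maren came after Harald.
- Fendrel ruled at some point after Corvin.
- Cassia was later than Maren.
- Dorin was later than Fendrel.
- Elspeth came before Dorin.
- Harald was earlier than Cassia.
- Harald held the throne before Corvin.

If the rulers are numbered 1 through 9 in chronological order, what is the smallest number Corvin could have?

Harald must come before Corvin — 1 forced predecessor.
Nothing else is forced ahead of Corvin, so their earliest slot is position 1 + 1 = 2.

2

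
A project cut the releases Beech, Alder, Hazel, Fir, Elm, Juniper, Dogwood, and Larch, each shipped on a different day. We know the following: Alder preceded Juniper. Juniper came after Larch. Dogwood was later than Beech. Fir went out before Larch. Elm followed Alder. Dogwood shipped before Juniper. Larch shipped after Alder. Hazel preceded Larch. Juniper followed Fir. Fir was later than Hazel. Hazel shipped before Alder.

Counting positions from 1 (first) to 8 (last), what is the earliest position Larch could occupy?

4

Alder, Fir, and Hazel must all come before Larch — 3 forced predecessors.
Nothing else is forced ahead of Larch, so its earliest slot is position 3 + 1 = 4.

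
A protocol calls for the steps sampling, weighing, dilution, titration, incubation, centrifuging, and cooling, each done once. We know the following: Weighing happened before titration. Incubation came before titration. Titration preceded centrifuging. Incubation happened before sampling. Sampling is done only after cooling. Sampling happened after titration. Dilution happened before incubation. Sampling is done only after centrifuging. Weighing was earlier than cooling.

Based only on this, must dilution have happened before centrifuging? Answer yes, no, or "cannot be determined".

Chain the constraints: dilution → incubation → titration → centrifuging. Each link is directly stated, so dilution comes before centrifuging.

yes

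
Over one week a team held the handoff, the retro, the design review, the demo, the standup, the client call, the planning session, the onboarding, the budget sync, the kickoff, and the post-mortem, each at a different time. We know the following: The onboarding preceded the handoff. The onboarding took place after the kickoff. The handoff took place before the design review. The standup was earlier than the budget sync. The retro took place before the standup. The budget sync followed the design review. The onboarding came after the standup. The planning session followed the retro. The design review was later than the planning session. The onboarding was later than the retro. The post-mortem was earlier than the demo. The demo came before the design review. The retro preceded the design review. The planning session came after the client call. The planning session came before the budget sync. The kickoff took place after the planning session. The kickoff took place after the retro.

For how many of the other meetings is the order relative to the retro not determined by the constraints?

Forced after the retro: the budget sync, the design review, the handoff, the kickoff, the onboarding, the planning session, and the standup.
That leaves the client call, the demo, and the post-mortem with no forced order relative to the retro — 3.

3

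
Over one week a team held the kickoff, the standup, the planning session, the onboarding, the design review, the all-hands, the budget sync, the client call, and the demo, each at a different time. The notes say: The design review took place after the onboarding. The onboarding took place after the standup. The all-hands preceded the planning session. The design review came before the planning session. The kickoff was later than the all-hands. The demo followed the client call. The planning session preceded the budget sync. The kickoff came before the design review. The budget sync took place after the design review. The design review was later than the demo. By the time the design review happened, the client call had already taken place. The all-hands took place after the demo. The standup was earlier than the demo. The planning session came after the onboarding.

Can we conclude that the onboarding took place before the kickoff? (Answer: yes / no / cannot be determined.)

cannot be determined

No chain of stated constraints runs from the onboarding to the kickoff, and none runs from the kickoff to the onboarding either.
So the relative order of the onboarding and the kickoff is not fixed by the given facts.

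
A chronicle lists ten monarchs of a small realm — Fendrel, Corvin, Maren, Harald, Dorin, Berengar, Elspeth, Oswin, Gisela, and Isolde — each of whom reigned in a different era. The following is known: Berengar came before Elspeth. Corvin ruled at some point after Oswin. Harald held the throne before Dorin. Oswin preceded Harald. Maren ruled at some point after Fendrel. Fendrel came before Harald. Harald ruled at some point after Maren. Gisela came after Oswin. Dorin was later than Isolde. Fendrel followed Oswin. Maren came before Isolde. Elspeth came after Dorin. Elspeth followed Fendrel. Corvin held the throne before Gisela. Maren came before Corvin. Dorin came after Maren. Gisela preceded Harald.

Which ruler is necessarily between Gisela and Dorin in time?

Tracing the constraints gives Gisela → Harald → Dorin, so Harald sits after Gisela and before Dorin.
No other ruler is forced both after Gisela and before Dorin.

Harald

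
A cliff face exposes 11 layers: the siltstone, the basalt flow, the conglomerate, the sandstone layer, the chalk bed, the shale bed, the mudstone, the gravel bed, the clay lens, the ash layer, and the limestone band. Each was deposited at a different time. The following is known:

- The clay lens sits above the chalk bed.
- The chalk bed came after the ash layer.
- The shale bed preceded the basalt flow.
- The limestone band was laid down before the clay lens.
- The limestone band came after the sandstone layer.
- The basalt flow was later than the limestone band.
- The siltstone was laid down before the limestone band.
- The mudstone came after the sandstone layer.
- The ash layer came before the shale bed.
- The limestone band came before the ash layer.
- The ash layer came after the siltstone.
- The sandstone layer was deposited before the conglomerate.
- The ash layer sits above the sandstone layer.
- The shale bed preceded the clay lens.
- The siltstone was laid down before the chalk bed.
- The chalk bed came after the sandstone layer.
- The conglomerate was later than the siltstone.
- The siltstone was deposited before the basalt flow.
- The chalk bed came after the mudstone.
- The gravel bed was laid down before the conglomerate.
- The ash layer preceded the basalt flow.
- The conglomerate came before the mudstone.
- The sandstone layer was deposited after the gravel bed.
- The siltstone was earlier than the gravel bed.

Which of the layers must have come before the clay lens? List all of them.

the ash layer, the chalk bed, the conglomerate, the gravel bed, the limestone band, the mudstone, the sandstone layer, the shale bed, the siltstone

Directly stated before the clay lens: the chalk bed, the limestone band, and the shale bed.
The ash layer reaches the clay lens via the ash layer → the chalk bed → the clay lens.
The conglomerate reaches the clay lens via the conglomerate → the mudstone → the chalk bed → the clay lens.
The gravel bed reaches the clay lens via the gravel bed → the sandstone layer → the limestone band → the clay lens.
Likewise the mudstone, the sandstone layer, and the siltstone each reach the clay lens by chaining the stated constraints.
No chain forces the basalt flow ahead of the clay lens.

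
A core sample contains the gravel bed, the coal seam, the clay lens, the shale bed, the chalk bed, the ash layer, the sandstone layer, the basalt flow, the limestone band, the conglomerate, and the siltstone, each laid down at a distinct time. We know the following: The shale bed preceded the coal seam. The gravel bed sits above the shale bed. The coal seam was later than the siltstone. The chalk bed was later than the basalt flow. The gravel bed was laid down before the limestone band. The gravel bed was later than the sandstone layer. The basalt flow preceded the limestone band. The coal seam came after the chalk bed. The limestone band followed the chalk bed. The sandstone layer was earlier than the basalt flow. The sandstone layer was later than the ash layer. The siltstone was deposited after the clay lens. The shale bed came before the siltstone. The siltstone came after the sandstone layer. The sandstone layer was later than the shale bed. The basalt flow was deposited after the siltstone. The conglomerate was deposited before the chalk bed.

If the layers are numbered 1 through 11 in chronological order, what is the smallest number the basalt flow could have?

The ash layer, the clay lens, the sandstone layer, the shale bed, and the siltstone must all come before the basalt flow — 5 forced predecessors.
Nothing else is forced ahead of the basalt flow, so its earliest slot is position 5 + 1 = 6.

6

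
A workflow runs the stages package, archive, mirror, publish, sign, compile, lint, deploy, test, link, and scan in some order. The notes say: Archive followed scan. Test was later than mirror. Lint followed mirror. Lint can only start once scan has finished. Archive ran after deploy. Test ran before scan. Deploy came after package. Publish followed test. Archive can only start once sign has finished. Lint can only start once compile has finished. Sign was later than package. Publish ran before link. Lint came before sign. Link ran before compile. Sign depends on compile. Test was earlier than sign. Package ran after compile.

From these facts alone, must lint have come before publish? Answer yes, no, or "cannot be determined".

no

Tracing the constraints gives publish → link → compile → lint, so publish must come before lint.
That means lint cannot be before publish.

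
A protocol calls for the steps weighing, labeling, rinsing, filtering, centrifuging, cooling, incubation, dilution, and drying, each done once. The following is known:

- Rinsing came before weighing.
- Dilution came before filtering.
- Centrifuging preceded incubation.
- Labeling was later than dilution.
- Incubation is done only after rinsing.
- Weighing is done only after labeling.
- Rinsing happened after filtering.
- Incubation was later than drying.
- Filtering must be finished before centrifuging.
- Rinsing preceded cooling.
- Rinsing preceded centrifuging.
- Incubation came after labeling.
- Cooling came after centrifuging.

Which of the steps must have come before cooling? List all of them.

centrifuging, dilution, filtering, rinsing

Directly stated before cooling: centrifuging and rinsing.
Dilution reaches cooling via dilution → filtering → rinsing → cooling.
Filtering reaches cooling via filtering → rinsing → cooling.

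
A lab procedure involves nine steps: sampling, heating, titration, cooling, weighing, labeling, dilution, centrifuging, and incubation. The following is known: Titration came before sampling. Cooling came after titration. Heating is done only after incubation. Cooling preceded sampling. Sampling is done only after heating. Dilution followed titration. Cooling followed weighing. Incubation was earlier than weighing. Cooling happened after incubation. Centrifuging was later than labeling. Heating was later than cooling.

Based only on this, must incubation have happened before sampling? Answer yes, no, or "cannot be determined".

yes

Chain the constraints: incubation → heating → sampling. Each link is directly stated, so incubation comes before sampling.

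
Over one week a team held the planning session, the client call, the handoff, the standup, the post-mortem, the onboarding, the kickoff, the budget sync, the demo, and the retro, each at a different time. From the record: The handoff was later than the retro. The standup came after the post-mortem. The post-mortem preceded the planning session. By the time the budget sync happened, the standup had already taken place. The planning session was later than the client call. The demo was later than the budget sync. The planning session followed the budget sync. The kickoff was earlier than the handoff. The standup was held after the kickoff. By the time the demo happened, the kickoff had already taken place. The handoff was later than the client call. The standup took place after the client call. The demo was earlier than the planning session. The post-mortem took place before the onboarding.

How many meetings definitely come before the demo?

Directly stated before the demo: the budget sync and the kickoff.
The client call reaches the demo via the client call → the standup → the budget sync → the demo.
The post-mortem reaches the demo via the post-mortem → the standup → the budget sync → the demo.
The standup reaches the demo via the standup → the budget sync → the demo.
No chain forces the handoff (or any of the others) ahead of the demo.
That's the budget sync, the client call, the kickoff, the post-mortem, and the standup — 5 in all.

5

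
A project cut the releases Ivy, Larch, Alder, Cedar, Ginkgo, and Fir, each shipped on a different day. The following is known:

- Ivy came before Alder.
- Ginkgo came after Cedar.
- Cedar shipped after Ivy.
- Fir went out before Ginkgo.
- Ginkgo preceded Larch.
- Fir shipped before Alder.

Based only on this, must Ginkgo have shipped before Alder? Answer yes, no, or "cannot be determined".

cannot be determined

No chain of stated constraints runs from Ginkgo to Alder, and none runs from Alder to Ginkgo either.
So the relative order of Ginkgo and Alder is not fixed by the given facts.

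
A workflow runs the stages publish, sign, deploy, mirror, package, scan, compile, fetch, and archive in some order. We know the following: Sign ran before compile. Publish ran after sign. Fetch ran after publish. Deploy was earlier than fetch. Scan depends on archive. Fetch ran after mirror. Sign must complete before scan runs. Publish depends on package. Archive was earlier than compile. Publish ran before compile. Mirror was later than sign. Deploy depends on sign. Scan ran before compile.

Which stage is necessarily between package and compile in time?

publish

Tracing the constraints gives package → publish → compile, so publish sits after package and before compile.
No other stage is forced both after package and before compile.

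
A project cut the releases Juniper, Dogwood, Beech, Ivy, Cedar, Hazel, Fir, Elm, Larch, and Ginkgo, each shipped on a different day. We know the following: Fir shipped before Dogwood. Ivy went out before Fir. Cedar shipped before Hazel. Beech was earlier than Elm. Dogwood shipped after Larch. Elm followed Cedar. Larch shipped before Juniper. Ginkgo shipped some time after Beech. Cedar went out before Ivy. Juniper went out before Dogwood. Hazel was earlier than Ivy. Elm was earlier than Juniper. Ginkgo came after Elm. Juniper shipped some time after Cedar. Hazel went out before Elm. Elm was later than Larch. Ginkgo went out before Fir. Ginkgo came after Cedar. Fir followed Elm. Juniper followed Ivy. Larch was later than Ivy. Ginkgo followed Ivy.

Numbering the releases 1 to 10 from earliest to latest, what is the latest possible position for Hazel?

Hazel must come before Dogwood, Elm, Fir, Ginkgo, Ivy, Juniper, and Larch — 7 releases forced after it.
Everything else can be placed before Hazel in some valid order, so Hazel can sit as late as position 10 − 7 = 3.

3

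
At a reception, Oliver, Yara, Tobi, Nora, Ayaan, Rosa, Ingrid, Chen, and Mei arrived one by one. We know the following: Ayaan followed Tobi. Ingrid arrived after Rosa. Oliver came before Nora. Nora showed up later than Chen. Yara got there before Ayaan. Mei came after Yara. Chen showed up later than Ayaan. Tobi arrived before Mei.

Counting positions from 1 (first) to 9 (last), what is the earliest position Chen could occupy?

Ayaan, Tobi, and Yara must all come before Chen — 3 forced predecessors.
Nothing else is forced ahead of Chen, so their earliest slot is position 3 + 1 = 4.

4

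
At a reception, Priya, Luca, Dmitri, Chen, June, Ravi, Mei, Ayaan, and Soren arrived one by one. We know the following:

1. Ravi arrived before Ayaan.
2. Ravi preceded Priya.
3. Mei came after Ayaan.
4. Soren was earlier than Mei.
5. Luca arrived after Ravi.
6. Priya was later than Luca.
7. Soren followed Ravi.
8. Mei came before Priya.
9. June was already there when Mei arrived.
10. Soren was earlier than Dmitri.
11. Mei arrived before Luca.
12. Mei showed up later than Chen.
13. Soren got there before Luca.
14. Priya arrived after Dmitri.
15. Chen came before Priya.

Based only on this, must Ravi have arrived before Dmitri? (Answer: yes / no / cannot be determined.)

yes

Chain the constraints: Ravi → Soren → Dmitri. Each link is directly stated, so Ravi comes before Dmitri.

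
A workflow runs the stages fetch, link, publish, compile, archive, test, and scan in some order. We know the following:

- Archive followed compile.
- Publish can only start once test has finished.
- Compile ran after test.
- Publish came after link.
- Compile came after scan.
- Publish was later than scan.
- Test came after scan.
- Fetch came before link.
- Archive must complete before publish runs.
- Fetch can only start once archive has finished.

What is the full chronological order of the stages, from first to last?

scan, test, compile, archive, fetch, link, publish

The constraints fix every adjacent pair, so only one ordering works:
scan → test → compile → archive → fetch → link → publish.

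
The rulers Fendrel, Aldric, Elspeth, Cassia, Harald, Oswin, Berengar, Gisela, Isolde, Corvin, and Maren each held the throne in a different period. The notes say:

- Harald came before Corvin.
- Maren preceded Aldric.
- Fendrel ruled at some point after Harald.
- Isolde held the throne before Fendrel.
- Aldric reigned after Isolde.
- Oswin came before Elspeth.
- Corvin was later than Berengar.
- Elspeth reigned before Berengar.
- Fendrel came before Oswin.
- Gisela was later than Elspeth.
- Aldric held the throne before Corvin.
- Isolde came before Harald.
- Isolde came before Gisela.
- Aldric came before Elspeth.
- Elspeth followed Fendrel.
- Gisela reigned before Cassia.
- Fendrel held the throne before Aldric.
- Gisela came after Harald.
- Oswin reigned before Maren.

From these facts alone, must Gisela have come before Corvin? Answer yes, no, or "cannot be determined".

No chain of stated constraints runs from Gisela to Corvin, and none runs from Corvin to Gisela either.
So the relative order of Gisela and Corvin is not fixed by the given facts.

cannot be determined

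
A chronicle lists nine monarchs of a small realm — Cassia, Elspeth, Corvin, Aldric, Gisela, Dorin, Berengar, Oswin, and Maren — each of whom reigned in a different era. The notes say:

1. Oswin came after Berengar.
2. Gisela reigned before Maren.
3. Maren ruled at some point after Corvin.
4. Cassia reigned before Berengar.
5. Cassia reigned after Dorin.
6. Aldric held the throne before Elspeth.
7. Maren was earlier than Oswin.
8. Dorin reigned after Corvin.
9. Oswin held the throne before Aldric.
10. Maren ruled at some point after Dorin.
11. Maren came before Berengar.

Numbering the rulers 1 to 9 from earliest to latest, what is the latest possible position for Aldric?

8

Aldric must come before Elspeth — 1 ruler forced after them.
Everything else can be placed before Aldric in some valid order, so Aldric can sit as late as position 9 − 1 = 8.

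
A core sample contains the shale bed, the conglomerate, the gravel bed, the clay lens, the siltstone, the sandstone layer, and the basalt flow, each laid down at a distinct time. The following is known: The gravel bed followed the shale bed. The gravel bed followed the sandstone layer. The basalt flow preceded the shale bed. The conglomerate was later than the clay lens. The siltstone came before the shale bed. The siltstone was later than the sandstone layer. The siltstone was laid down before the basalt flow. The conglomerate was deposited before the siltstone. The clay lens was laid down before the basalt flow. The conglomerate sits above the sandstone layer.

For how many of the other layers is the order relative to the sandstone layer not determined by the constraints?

Forced after the sandstone layer: the basalt flow, the conglomerate, the gravel bed, the shale bed, and the siltstone.
That leaves the clay lens with no forced order relative to the sandstone layer — 1.

1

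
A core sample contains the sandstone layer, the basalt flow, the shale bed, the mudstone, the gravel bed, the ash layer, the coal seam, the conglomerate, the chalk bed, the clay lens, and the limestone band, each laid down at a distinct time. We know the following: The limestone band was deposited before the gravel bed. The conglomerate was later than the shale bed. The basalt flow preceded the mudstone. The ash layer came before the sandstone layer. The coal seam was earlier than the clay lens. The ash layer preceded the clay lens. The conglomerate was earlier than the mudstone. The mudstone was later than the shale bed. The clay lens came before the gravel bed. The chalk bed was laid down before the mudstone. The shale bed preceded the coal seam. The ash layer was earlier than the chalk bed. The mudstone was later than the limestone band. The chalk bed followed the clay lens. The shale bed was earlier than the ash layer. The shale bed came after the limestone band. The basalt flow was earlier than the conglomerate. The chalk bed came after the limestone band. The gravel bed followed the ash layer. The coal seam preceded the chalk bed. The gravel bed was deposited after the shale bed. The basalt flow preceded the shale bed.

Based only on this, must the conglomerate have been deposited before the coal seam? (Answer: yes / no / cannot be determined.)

No chain of stated constraints runs from the conglomerate to the coal seam, and none runs from the coal seam to the conglomerate either.
So the relative order of the conglomerate and the coal seam is not fixed by the given facts.

cannot be determined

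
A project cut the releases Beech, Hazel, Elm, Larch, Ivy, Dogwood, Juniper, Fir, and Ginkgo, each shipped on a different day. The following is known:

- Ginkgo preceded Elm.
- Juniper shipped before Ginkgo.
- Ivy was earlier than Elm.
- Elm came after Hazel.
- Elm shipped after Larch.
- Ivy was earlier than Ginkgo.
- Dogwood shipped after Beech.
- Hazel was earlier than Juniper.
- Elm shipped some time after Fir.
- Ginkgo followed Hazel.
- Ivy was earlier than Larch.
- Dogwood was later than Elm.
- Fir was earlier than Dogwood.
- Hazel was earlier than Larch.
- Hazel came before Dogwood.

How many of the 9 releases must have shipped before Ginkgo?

Directly stated before Ginkgo: Hazel, Ivy, and Juniper.
No chain forces Dogwood (or any of the others) ahead of Ginkgo.
That's Hazel, Ivy, and Juniper — 3 in all.

3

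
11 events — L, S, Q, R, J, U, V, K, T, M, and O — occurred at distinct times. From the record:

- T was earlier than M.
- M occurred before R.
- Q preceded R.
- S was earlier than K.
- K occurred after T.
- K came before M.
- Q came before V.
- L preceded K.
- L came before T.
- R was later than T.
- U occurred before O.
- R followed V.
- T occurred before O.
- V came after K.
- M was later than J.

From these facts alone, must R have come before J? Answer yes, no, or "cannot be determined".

no

Tracing the constraints gives J → M → R, so J must come before R.
That means R cannot be before J.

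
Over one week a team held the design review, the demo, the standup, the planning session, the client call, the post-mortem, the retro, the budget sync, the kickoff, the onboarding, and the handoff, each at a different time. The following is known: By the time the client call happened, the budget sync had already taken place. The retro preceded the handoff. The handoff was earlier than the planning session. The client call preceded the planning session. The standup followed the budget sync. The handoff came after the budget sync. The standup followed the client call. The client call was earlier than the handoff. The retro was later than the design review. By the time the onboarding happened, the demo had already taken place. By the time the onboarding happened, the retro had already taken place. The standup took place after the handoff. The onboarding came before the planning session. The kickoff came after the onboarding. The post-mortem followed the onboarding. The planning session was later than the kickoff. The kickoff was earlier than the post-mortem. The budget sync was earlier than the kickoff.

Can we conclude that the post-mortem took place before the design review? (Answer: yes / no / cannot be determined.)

no

Tracing the constraints gives the design review → the retro → the onboarding → the post-mortem, so the design review must come before the post-mortem.
That means the post-mortem cannot be before the design review.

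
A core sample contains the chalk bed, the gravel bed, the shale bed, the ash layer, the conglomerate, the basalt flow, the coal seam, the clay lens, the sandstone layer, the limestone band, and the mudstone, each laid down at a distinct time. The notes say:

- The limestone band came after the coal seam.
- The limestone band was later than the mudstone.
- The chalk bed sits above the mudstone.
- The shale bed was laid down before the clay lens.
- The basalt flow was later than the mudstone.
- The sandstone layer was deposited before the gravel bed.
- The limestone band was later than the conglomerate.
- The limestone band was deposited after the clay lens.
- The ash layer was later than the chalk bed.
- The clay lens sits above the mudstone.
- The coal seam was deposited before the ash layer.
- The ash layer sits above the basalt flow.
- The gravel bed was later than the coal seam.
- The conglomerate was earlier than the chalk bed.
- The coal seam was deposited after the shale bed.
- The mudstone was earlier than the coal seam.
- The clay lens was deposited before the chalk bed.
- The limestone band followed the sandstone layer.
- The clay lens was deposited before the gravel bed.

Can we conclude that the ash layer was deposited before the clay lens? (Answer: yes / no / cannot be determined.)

no

Tracing the constraints gives the clay lens → the chalk bed → the ash layer, so the clay lens must come before the ash layer.
That means the ash layer cannot be before the clay lens.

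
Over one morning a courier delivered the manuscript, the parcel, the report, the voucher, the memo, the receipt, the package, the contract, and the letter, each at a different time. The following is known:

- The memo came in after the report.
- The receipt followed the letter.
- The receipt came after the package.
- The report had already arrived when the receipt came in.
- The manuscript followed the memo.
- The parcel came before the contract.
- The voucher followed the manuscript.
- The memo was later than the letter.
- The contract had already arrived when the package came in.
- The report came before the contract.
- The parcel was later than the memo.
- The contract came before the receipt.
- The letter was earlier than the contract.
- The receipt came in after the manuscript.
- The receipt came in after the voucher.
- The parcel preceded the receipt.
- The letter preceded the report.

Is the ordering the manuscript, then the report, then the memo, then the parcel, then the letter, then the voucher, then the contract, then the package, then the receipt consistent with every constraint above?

The constraints require the letter before the memo, but in the proposed sequence the memo appears ahead of the letter. That one violation is enough.

no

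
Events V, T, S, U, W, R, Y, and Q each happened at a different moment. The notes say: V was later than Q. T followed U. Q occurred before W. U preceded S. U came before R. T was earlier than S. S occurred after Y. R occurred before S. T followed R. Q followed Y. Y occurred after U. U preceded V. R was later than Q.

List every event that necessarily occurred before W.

Directly stated before W: Q.
U reaches W via U → Y → Q → W.
Y reaches W via Y → Q → W.
No chain forces R (or any of the others) ahead of W.

Q, U, Y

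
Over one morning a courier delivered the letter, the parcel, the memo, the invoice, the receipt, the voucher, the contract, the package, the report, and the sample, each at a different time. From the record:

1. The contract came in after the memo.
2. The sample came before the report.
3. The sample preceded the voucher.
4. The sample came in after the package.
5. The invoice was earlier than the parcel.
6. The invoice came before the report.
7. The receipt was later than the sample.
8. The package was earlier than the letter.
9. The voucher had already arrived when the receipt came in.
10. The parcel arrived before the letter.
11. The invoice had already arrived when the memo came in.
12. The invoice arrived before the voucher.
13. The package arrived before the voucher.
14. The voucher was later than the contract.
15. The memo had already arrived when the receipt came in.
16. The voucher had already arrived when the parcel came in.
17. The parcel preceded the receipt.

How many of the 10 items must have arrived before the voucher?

Directly stated before the voucher: the contract, the invoice, the package, and the sample.
The memo reaches the voucher via the memo → the contract → the voucher.
No chain forces the letter (or any of the others) ahead of the voucher.
That's the contract, the invoice, the memo, the package, and the sample — 5 in all.

5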